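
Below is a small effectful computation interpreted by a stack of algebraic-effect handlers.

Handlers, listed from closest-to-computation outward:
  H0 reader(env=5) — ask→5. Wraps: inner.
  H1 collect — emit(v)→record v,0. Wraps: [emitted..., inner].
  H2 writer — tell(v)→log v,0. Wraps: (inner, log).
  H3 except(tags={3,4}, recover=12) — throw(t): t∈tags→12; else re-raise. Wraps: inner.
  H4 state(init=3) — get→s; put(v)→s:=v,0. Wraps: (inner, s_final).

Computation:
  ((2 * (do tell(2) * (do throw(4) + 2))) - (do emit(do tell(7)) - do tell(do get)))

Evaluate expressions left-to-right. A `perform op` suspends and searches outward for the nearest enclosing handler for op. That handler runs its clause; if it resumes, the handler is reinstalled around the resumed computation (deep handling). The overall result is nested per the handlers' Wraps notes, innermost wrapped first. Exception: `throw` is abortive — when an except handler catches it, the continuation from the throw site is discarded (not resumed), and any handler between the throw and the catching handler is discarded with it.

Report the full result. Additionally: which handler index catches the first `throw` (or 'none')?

Answer: (12, 3) ; first throw caught by: H3

Working:
tell(2) @ H2 ⇒ log+=2
throw(4) @ H3 caught ⇒ 12
H4 returns (12, 3)
= (12, 3)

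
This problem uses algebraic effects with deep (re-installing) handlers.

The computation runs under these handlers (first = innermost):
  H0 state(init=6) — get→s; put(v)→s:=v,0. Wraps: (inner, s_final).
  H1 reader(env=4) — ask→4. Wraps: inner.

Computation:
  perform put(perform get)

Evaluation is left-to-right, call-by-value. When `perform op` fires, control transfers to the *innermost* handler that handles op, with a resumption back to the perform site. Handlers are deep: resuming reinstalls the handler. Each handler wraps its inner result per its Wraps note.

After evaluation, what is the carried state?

Evaluation trace:
get @ H0 ⇒ 6
put(6) @ H0 ⇒ s:=6
H0 returns (0, 6)
H1 returns (0, 6)
= (0, 6)

Answer: 6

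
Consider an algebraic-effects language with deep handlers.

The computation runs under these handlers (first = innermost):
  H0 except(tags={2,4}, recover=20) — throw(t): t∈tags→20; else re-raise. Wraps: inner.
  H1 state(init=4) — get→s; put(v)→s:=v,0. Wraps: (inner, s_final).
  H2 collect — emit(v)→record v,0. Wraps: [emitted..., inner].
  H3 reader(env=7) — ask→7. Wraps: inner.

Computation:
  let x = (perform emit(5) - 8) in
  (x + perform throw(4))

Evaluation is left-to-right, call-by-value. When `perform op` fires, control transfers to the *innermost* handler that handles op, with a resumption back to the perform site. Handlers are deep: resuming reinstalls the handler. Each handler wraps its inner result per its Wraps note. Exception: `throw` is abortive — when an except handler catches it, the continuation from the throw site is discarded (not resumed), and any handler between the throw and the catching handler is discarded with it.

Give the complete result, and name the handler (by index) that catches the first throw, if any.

Answer: [5, (20, 4)] ; first throw caught by: H0

Step-by-step:
emit(5) @ H2 ⇒ out+=5
throw(4) @ H0 caught ⇒ 20
H1 returns (20, 4)
H2 returns [5, (20, 4)]
H3 returns [5, (20, 4)]
= [5, (20, 4)]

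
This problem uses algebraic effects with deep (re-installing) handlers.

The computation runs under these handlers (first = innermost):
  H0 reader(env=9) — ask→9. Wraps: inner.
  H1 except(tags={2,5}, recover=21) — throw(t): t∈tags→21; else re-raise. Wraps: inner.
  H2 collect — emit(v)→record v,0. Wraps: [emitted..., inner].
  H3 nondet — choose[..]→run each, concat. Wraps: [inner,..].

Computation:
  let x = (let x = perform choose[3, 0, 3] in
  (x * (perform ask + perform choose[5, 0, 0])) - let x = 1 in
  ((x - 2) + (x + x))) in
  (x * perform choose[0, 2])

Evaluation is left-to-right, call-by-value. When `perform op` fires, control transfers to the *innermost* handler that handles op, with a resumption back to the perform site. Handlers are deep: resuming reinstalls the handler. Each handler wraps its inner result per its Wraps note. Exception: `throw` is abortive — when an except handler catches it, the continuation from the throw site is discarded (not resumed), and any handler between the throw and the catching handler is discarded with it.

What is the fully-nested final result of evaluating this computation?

Evaluation trace:
choose[3, 0, 3] @ H3
  branch[0] choose=3:
    ask @ H0 ⇒ 9
    choose[5, 0, 0] @ H3
      branch[0] choose=5:
        choose[0, 2] @ H3
          branch[0] choose=0:
            H0 returns 0
            H1 returns 0
            H2 returns [0]
            H3 returns [[0]]
          branch[1] choose=2:
            H0 returns 82
            H1 returns 82
            H2 returns [82]
            H3 returns [[82]]
      branch[1] choose=0:
        choose[0, 2] @ H3
          branch[0] choose=0:
            H0 returns 0
            H1 returns 0
            H2 returns [0]
            H3 returns [[0]]
          branch[1] choose=2:
            H0 returns 52
            H1 returns 52
            H2 returns [52]
            H3 returns [[52]]
      branch[2] choose=0:
        choose[0, 2] @ H3
          branch[0] choose=0:
            H0 returns 0
            H1 returns 0
            H2 returns [0]
            H3 returns [[0]]
          branch[1] choose=2:
            H0 returns 52
            H1 returns 52
            H2 returns [52]
            H3 returns [[52]]
  branch[1] choose=0:
    ask @ H0 ⇒ 9
    choose[5, 0, 0] @ H3
      branch[0] choose=5:
        choose[0, 2] @ H3
          branch[0] choose=0:
            H0 returns 0
            H1 returns 0
            H2 returns [0]
            H3 returns [[0]]
          branch[1] choose=2:
            H0 returns -2
            H1 returns -2
            H2 returns [-2]
            H3 returns [[-2]]
      branch[1] choose=0:
        choose[0, 2] @ H3
          branch[0] choose=0:
            H0 returns 0
            H1 returns 0
            H2 returns [0]
            H3 returns [[0]]
          branch[1] choose=2:
            H0 returns -2
            H1 returns -2
            H2 returns [-2]
            H3 returns [[-2]]
      branch[2] choose=0:
        choose[0, 2] @ H3
          branch[0] choose=0:
            H0 returns 0
            H1 returns 0
            H2 returns [0]
            H3 returns [[0]]
          branch[1] choose=2:
            H0 returns -2
            H1 returns -2
            H2 returns [-2]
            H3 returns [[-2]]
  branch[2] choose=3:
    ask @ H0 ⇒ 9
    choose[5, 0, 0] @ H3
      branch[0] choose=5:
        choose[0, 2] @ H3
          branch[0] choose=0:
            H0 returns 0
            H1 returns 0
            H2 returns [0]
            H3 returns [[0]]
          branch[1] choose=2:
            H0 returns 82
            H1 returns 82
            H2 returns [82]
            H3 returns [[82]]
      branch[1] choose=0:
        choose[0, 2] @ H3
          branch[0] choose=0:
            H0 returns 0
            H1 returns 0
            H2 returns [0]
            H3 returns [[0]]
          branch[1] choose=2:
            H0 returns 52
            H1 returns 52
            H2 returns [52]
            H3 returns [[52]]
      branch[2] choose=0:
        choose[0, 2] @ H3
          branch[0] choose=0:
            H0 returns 0
            H1 returns 0
            H2 returns [0]
            H3 returns [[0]]
          branch[1] choose=2:
            H0 returns 52
            H1 returns 52
            H2 returns [52]
            H3 returns [[52]]
= [[0], [82], [0], [52], [0], [52], [0], [-2], [0], [-2], [0], [-2], [0], [82], [0], [52], [0], [52]]

Answer: [[0], [82], [0], [52], [0], [52], [0], [-2], [0], [-2], [0], [-2], [0], [82], [0], [52], [0], [52]]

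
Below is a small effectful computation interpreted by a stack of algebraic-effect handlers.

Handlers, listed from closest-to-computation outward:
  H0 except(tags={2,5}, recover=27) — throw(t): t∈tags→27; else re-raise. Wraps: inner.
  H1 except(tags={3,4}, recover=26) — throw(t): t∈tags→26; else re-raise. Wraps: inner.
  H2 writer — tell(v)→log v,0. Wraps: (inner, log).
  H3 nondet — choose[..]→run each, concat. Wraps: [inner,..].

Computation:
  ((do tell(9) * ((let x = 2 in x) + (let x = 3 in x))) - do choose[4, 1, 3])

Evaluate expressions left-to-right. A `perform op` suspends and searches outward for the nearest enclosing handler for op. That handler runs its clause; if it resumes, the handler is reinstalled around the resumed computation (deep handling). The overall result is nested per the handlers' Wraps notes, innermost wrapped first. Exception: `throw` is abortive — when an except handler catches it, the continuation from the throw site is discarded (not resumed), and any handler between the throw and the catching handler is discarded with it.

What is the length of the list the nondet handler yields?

Answer: 3

Evaluation trace:
tell(9) @ H2 ⇒ log+=9
choose[4, 1, 3] @ H3
  branch[0] choose=4:
    H0 returns -4
    H1 returns -4
    H2 returns (-4, (9))
    H3 returns [(-4, (9))]
  branch[1] choose=1:
    H0 returns -1
    H1 returns -1
    H2 returns (-1, (9))
    H3 returns [(-1, (9))]
  branch[2] choose=3:
    H0 returns -3
    H1 returns -3
    H2 returns (-3, (9))
    H3 returns [(-3, (9))]
= [(-4, (9)), (-1, (9)), (-3, (9))]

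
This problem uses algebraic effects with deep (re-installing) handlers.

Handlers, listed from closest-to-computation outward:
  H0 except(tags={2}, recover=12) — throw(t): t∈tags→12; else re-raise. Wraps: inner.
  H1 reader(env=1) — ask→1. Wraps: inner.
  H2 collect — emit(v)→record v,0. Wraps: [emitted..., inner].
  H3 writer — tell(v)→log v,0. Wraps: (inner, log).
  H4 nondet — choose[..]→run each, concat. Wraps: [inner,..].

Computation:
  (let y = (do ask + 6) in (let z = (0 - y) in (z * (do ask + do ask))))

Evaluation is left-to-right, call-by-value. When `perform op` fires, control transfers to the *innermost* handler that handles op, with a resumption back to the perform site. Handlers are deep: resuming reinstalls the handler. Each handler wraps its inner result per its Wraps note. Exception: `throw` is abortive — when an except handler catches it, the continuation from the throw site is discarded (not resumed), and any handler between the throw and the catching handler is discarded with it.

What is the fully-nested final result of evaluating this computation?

Working:
ask @ H1 ⇒ 1
ask @ H1 ⇒ 1
ask @ H1 ⇒ 1
H0 returns -14
H1 returns -14
H2 returns [-14]
H3 returns ([-14], ())
H4 returns [([-14], ())]
= [([-14], ())]

Answer: [([-14], ())]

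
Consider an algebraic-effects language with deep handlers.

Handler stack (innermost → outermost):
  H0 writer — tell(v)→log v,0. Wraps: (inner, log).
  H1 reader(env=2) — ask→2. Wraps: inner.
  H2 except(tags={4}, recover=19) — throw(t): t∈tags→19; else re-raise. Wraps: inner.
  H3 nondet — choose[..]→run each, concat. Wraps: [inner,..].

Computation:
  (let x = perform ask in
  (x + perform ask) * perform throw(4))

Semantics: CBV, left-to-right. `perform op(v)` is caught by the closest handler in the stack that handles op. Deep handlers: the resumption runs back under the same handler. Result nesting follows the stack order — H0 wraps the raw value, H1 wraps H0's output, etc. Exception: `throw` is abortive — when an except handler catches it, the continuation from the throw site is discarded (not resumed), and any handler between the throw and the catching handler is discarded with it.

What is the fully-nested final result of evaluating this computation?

Answer: [19]

Working:
ask @ H1 ⇒ 2
ask @ H1 ⇒ 2
throw(4) @ H2 caught ⇒ 19
H3 returns [19]
= [19]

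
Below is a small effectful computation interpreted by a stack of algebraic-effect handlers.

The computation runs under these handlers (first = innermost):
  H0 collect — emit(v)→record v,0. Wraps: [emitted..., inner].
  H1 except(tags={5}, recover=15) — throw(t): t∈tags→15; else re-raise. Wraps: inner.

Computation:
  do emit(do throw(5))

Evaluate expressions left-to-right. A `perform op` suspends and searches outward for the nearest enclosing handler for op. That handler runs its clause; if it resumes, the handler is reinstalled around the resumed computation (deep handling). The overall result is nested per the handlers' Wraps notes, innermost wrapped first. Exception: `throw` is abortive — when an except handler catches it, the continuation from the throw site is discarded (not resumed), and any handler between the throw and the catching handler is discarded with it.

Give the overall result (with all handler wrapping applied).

Evaluation trace:
throw(5) @ H1 caught ⇒ 15
= 15

Answer: 15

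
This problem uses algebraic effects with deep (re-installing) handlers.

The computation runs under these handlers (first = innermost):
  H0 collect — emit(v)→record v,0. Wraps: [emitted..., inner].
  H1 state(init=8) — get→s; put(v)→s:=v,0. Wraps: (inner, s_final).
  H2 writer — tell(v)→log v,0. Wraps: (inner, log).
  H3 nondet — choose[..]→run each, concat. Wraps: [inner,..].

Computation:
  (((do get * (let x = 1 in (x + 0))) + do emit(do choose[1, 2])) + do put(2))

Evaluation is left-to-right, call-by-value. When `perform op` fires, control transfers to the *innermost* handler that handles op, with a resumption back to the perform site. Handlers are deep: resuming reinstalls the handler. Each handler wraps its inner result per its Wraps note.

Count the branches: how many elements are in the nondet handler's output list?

Step-by-step:
get @ H1 ⇒ 8
choose[1, 2] @ H3
  branch[0] choose=1:
    emit(1) @ H0 ⇒ out+=1
    put(2) @ H1 ⇒ s:=2
    H0 returns [1, 8]
    H1 returns ([1, 8], 2)
    H2 returns (([1, 8], 2), ())
    H3 returns [(([1, 8], 2), ())]
  branch[1] choose=2:
    emit(2) @ H0 ⇒ out+=2
    put(2) @ H1 ⇒ s:=2
    H0 returns [2, 8]
    H1 returns ([2, 8], 2)
    H2 returns (([2, 8], 2), ())
    H3 returns [(([2, 8], 2), ())]
= [(([1, 8], 2), ()), (([2, 8], 2), ())]

Answer: 2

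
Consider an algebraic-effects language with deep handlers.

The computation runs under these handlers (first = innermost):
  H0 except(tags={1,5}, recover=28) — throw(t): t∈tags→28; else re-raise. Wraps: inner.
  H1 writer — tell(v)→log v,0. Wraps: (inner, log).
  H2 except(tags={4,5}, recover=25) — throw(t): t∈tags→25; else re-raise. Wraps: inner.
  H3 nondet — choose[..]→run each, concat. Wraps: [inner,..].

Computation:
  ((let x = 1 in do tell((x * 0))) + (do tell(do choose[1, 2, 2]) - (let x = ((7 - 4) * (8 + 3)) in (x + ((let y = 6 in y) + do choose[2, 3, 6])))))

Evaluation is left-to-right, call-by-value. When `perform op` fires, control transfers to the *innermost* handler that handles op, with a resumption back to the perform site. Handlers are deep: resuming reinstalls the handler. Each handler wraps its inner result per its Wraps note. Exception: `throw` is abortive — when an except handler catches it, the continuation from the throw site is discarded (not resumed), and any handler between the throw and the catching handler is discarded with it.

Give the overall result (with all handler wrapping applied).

Answer: [(-41, (0, 1)), (-42, (0, 1)), (-45, (0, 1)), (-41, (0, 2)), (-42, (0, 2)), (-45, (0, 2)), (-41, (0, 2)), (-42, (0, 2)), (-45, (0, 2))]

Working:
tell(0) @ H1 ⇒ log+=0
choose[1, 2, 2] @ H3
  branch[0] choose=1:
    tell(1) @ H1 ⇒ log+=1
    choose[2, 3, 6] @ H3
      branch[0] choose=2:
        H0 returns -41
        H1 returns (-41, (0, 1))
        H2 returns (-41, (0, 1))
        H3 returns [(-41, (0, 1))]
      branch[1] choose=3:
        H0 returns -42
        H1 returns (-42, (0, 1))
        H2 returns (-42, (0, 1))
        H3 returns [(-42, (0, 1))]
      branch[2] choose=6:
        H0 returns -45
        H1 returns (-45, (0, 1))
        H2 returns (-45, (0, 1))
        H3 returns [(-45, (0, 1))]
  branch[1] choose=2:
    tell(2) @ H1 ⇒ log+=2
    choose[2, 3, 6] @ H3
      branch[0] choose=2:
        H0 returns -41
        H1 returns (-41, (0, 2))
        H2 returns (-41, (0, 2))
        H3 returns [(-41, (0, 2))]
      branch[1] choose=3:
        H0 returns -42
        H1 returns (-42, (0, 2))
        H2 returns (-42, (0, 2))
        H3 returns [(-42, (0, 2))]
      branch[2] choose=6:
        H0 returns -45
        H1 returns (-45, (0, 2))
        H2 returns (-45, (0, 2))
        H3 returns [(-45, (0, 2))]
  branch[2] choose=2:
    tell(2) @ H1 ⇒ log+=2
    choose[2, 3, 6] @ H3
      branch[0] choose=2:
        H0 returns -41
        H1 returns (-41, (0, 2))
        H2 returns (-41, (0, 2))
        H3 returns [(-41, (0, 2))]
      branch[1] choose=3:
        H0 returns -42
        H1 returns (-42, (0, 2))
        H2 returns (-42, (0, 2))
        H3 returns [(-42, (0, 2))]
      branch[2] choose=6:
        H0 returns -45
        H1 returns (-45, (0, 2))
        H2 returns (-45, (0, 2))
        H3 returns [(-45, (0, 2))]
= [(-41, (0, 1)), (-42, (0, 1)), (-45, (0, 1)), (-41, (0, 2)), (-42, (0, 2)), (-45, (0, 2)), (-41, (0, 2)), (-42, (0, 2)), (-45, (0, 2))]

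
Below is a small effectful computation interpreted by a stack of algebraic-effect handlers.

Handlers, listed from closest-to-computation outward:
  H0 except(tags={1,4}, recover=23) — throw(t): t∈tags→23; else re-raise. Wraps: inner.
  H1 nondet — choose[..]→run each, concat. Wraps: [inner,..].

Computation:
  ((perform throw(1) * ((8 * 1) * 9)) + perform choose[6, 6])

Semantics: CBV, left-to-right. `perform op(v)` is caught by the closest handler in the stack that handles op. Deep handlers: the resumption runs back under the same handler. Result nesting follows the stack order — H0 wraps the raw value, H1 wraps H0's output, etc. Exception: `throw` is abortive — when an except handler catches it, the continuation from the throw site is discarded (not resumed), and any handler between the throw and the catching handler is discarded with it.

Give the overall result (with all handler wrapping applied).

Answer: [23]

Step-by-step:
throw(1) @ H0 caught ⇒ 23
H1 returns [23]
= [23]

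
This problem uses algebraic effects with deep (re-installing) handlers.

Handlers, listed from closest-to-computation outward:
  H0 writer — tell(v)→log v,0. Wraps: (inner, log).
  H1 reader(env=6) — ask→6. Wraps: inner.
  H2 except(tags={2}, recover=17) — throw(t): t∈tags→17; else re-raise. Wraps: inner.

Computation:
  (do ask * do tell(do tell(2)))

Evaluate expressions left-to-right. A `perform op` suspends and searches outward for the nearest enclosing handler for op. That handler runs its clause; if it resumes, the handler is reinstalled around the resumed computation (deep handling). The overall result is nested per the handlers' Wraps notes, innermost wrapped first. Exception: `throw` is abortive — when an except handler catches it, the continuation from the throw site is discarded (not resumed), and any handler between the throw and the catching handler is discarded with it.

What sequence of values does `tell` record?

Step-by-step:
ask @ H1 ⇒ 6
tell(2) @ H0 ⇒ log+=2
tell(0) @ H0 ⇒ log+=0
H0 returns (0, (2, 0))
H1 returns (0, (2, 0))
H2 returns (0, (2, 0))
= (0, (2, 0))

Answer: (2, 0)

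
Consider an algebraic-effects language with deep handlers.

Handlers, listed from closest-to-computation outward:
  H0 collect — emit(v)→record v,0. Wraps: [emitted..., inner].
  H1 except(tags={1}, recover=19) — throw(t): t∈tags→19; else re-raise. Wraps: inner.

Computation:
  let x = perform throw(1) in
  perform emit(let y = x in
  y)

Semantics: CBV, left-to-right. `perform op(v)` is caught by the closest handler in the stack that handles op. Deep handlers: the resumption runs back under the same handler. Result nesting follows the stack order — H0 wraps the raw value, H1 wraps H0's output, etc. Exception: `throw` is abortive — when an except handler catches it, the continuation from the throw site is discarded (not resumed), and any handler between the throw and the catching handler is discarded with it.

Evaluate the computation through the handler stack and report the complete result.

Answer: 19

Evaluation trace:
throw(1) @ H1 caught ⇒ 19
= 19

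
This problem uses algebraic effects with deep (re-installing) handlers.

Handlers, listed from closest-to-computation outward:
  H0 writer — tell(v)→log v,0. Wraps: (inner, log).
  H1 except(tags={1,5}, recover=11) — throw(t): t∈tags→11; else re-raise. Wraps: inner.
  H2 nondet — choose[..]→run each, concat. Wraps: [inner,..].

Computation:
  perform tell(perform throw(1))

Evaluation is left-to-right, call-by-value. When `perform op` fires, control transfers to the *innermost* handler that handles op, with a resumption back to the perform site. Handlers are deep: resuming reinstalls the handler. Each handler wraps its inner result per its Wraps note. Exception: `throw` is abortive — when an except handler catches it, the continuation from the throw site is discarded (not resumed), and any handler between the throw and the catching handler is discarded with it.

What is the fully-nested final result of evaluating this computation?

Answer: [11]

Working:
throw(1) @ H1 caught ⇒ 11
H2 returns [11]
= [11]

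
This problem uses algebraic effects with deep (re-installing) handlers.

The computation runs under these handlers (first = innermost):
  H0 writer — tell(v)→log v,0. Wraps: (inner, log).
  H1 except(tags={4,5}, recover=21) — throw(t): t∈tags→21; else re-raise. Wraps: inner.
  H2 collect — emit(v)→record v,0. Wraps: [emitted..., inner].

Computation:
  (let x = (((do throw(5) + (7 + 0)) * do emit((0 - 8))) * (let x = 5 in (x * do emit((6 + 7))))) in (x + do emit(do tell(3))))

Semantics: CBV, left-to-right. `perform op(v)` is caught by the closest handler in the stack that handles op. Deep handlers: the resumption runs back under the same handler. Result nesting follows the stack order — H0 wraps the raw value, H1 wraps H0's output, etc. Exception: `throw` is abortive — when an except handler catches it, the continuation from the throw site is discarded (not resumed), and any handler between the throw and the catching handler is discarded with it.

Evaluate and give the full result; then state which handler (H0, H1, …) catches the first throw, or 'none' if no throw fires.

Answer: [21] ; first throw caught by: H1

Working:
throw(5) @ H1 caught ⇒ 21
H2 returns [21]
= [21]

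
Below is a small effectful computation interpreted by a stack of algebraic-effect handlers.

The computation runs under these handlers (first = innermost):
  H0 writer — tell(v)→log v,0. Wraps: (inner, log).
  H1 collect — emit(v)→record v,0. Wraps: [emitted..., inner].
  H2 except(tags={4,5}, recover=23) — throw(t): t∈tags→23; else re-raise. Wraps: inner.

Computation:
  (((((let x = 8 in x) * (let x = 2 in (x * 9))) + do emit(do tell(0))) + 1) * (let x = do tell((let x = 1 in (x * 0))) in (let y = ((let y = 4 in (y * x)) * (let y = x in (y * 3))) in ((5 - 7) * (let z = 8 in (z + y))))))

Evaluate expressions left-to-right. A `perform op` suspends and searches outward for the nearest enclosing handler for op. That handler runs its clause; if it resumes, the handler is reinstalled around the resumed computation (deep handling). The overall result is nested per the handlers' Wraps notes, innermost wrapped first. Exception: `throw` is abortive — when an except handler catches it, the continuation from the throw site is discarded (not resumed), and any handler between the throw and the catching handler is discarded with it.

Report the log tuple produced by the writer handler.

Working:
tell(0) @ H0 ⇒ log+=0
emit(0) @ H1 ⇒ out+=0
tell(0) @ H0 ⇒ log+=0
H0 returns (-2320, (0, 0))
H1 returns [0, (-2320, (0, 0))]
H2 returns [0, (-2320, (0, 0))]
= [0, (-2320, (0, 0))]

Answer: (0, 0)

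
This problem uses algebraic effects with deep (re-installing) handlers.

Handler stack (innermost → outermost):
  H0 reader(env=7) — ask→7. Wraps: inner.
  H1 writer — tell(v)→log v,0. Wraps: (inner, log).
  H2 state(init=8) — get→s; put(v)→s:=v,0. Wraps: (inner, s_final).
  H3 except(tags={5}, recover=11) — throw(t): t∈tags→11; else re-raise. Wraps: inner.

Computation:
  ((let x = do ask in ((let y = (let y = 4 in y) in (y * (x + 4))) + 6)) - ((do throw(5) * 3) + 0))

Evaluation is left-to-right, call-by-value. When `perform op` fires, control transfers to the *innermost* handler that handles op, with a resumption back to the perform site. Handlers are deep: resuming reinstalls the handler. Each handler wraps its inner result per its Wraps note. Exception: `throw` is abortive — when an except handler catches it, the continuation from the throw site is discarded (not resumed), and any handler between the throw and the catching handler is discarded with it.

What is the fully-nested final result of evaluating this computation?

Step-by-step:
ask @ H0 ⇒ 7
throw(5) @ H3 caught ⇒ 11
= 11

Answer: 11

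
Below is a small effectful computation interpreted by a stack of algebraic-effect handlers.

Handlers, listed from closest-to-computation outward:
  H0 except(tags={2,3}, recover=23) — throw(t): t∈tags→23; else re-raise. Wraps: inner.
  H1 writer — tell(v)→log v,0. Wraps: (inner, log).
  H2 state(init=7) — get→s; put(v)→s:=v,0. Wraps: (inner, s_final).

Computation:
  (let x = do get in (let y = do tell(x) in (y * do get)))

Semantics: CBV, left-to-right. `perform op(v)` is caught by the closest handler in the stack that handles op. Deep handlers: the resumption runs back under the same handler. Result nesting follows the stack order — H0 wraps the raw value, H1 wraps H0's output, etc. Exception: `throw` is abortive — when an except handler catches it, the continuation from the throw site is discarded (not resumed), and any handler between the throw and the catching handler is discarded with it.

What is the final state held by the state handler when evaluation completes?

Evaluation trace:
get @ H2 ⇒ 7
tell(7) @ H1 ⇒ log+=7
get @ H2 ⇒ 7
H0 returns 0
H1 returns (0, (7))
H2 returns ((0, (7)), 7)
= ((0, (7)), 7)

Answer: 7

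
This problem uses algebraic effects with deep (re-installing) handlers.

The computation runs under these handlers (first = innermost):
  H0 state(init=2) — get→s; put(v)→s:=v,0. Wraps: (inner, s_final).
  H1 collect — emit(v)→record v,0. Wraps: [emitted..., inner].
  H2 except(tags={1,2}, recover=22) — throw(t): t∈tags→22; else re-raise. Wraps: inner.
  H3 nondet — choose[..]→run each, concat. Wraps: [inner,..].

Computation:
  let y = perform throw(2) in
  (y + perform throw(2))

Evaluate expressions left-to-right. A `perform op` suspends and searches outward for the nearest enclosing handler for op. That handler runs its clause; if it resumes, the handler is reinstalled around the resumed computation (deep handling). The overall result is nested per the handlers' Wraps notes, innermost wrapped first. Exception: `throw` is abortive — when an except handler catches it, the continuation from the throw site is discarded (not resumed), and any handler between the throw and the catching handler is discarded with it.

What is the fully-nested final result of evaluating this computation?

Answer: [22]

Evaluation trace:
throw(2) @ H2 caught ⇒ 22
H3 returns [22]
= [22]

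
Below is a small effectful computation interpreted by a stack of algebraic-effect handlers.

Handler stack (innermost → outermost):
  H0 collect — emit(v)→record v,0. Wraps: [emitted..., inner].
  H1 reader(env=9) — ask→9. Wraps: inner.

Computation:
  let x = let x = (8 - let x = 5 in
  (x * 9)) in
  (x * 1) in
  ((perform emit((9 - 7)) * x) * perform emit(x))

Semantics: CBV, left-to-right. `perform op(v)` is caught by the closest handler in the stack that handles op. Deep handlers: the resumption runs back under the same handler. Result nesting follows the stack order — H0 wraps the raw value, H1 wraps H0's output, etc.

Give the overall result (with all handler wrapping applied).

Answer: [2, -37, 0]

Working:
emit(2) @ H0 ⇒ out+=2
emit(-37) @ H0 ⇒ out+=-37
H0 returns [2, -37, 0]
H1 returns [2, -37, 0]
= [2, -37, 0]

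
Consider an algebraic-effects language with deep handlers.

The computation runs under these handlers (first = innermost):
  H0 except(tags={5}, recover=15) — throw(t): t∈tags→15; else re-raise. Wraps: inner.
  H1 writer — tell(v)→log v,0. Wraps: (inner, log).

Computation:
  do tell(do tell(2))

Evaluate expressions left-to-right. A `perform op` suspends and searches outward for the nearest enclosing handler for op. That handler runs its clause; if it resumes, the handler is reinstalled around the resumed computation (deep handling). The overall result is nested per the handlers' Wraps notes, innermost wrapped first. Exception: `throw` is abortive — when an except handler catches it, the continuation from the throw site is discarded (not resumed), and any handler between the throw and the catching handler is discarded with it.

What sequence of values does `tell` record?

Answer: (2, 0)

Evaluation trace:
tell(2) @ H1 ⇒ log+=2
tell(0) @ H1 ⇒ log+=0
H0 returns 0
H1 returns (0, (2, 0))
= (0, (2, 0))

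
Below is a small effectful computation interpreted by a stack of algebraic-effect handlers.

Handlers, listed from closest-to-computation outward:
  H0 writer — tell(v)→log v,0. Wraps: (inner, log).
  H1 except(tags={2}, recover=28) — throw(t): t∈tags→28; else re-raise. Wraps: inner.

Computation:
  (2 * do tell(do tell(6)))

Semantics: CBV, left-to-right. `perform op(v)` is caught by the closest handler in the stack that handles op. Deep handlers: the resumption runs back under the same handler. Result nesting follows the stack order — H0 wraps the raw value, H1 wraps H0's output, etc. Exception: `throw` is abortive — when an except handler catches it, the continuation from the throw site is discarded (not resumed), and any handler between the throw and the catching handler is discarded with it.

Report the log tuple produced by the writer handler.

Step-by-step:
tell(6) @ H0 ⇒ log+=6
tell(0) @ H0 ⇒ log+=0
H0 returns (0, (6, 0))
H1 returns (0, (6, 0))
= (0, (6, 0))

Answer: (6, 0)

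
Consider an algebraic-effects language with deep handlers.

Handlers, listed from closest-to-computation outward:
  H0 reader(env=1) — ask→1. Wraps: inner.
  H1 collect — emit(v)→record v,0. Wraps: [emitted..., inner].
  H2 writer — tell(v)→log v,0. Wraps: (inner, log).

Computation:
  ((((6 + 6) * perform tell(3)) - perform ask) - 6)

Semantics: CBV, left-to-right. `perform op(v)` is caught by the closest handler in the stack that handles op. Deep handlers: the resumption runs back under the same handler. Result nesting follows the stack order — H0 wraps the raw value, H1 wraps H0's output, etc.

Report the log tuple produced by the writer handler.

Answer: (3)

Evaluation trace:
tell(3) @ H2 ⇒ log+=3
ask @ H0 ⇒ 1
H0 returns -7
H1 returns [-7]
H2 returns ([-7], (3))
= ([-7], (3))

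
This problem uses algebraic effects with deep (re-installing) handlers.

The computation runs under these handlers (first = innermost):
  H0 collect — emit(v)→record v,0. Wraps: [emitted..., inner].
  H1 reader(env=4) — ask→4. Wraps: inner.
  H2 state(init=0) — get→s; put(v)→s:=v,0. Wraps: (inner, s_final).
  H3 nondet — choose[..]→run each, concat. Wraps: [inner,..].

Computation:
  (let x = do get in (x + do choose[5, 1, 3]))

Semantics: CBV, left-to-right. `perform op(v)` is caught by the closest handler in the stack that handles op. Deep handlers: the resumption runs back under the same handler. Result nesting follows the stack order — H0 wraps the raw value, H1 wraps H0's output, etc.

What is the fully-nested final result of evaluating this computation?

Step-by-step:
get @ H2 ⇒ 0
choose[5, 1, 3] @ H3
  branch[0] choose=5:
    H0 returns [5]
    H1 returns [5]
    H2 returns ([5], 0)
    H3 returns [([5], 0)]
  branch[1] choose=1:
    H0 returns [1]
    H1 returns [1]
    H2 returns ([1], 0)
    H3 returns [([1], 0)]
  branch[2] choose=3:
    H0 returns [3]
    H1 returns [3]
    H2 returns ([3], 0)
    H3 returns [([3], 0)]
= [([5], 0), ([1], 0), ([3], 0)]

Answer: [([5], 0), ([1], 0), ([3], 0)]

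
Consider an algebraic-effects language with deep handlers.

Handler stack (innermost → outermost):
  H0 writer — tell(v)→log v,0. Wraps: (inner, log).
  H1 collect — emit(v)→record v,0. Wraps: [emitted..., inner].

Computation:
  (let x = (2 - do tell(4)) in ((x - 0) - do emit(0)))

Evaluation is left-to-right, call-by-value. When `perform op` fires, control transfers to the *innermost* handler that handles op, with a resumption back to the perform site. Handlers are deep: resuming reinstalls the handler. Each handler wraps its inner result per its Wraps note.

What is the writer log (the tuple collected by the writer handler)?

Answer: (4)

Evaluation trace:
tell(4) @ H0 ⇒ log+=4
emit(0) @ H1 ⇒ out+=0
H0 returns (2, (4))
H1 returns [0, (2, (4))]
= [0, (2, (4))]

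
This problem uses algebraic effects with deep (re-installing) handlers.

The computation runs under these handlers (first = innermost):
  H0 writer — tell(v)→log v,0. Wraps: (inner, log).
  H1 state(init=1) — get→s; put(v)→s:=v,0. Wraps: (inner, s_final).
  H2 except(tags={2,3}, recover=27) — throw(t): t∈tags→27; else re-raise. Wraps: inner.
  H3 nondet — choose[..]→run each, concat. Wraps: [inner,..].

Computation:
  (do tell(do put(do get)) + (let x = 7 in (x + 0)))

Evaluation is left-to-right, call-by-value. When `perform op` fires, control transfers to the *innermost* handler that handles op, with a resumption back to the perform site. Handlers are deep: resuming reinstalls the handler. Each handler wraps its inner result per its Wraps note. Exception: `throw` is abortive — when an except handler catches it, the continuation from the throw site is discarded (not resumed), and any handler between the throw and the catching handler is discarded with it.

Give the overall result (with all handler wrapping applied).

Step-by-step:
get @ H1 ⇒ 1
put(1) @ H1 ⇒ s:=1
tell(0) @ H0 ⇒ log+=0
H0 returns (7, (0))
H1 returns ((7, (0)), 1)
H2 returns ((7, (0)), 1)
H3 returns [((7, (0)), 1)]
= [((7, (0)), 1)]

Answer: [((7, (0)), 1)]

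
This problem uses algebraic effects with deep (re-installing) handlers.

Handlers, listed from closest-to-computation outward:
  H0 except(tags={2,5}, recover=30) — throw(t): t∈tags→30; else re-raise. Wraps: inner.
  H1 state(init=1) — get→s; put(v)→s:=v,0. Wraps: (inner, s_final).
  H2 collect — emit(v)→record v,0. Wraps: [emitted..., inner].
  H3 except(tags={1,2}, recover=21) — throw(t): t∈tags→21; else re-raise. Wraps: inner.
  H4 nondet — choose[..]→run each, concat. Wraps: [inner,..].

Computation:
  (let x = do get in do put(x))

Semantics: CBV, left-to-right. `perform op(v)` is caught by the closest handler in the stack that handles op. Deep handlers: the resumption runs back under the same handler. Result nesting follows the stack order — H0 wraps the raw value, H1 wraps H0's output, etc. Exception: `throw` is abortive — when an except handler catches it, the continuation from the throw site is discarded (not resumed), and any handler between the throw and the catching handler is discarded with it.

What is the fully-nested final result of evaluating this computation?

Answer: [[(0, 1)]]

Evaluation trace:
get @ H1 ⇒ 1
put(1) @ H1 ⇒ s:=1
H0 returns 0
H1 returns (0, 1)
H2 returns [(0, 1)]
H3 returns [(0, 1)]
H4 returns [[(0, 1)]]
= [[(0, 1)]]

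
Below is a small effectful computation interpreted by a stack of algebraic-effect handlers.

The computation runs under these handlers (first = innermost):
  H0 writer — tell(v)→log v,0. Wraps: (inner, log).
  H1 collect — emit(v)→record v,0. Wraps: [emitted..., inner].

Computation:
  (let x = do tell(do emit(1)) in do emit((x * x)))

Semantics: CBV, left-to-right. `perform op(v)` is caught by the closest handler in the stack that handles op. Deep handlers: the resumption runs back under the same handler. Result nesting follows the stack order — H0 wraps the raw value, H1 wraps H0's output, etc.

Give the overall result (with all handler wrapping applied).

Answer: [1, 0, (0, (0))]

Evaluation trace:
emit(1) @ H1 ⇒ out+=1
tell(0) @ H0 ⇒ log+=0
emit(0) @ H1 ⇒ out+=0
H0 returns (0, (0))
H1 returns [1, 0, (0, (0))]
= [1, 0, (0, (0))]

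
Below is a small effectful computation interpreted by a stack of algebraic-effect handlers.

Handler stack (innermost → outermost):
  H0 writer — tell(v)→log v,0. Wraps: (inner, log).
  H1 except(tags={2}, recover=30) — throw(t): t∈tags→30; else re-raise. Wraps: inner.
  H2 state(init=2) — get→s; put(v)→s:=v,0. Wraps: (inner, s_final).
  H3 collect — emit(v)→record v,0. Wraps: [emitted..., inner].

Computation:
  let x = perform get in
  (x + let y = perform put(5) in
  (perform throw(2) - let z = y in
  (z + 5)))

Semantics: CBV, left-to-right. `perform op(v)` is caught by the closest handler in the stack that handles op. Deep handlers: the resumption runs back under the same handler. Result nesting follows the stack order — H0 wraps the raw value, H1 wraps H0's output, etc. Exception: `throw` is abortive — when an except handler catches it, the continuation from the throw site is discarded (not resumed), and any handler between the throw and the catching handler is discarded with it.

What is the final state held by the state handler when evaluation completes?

Step-by-step:
get @ H2 ⇒ 2
put(5) @ H2 ⇒ s:=5
throw(2) @ H1 caught ⇒ 30
H2 returns (30, 5)
H3 returns [(30, 5)]
= [(30, 5)]

Answer: 5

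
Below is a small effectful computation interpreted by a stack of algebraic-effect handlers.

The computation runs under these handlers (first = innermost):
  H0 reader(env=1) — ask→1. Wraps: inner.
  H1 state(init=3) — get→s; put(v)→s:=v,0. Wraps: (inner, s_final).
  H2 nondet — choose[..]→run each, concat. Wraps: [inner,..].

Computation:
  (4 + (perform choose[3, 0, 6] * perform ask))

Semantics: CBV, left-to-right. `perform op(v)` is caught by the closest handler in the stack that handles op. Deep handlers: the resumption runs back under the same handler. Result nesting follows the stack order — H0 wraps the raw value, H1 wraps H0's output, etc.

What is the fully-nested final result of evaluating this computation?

Answer: [(7, 3), (4, 3), (10, 3)]

Evaluation trace:
choose[3, 0, 6] @ H2
  branch[0] choose=3:
    ask @ H0 ⇒ 1
    H0 returns 7
    H1 returns (7, 3)
    H2 returns [(7, 3)]
  branch[1] choose=0:
    ask @ H0 ⇒ 1
    H0 returns 4
    H1 returns (4, 3)
    H2 returns [(4, 3)]
  branch[2] choose=6:
    ask @ H0 ⇒ 1
    H0 returns 10
    H1 returns (10, 3)
    H2 returns [(10, 3)]
= [(7, 3), (4, 3), (10, 3)]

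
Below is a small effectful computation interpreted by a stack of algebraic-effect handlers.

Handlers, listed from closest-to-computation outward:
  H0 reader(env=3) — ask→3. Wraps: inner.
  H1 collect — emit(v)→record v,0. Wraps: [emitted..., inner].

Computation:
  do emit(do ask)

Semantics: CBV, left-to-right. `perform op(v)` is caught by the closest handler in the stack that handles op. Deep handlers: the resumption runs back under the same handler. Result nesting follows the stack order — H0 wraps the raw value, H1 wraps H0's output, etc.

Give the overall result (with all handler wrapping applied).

Evaluation trace:
ask @ H0 ⇒ 3
emit(3) @ H1 ⇒ out+=3
H0 returns 0
H1 returns [3, 0]
= [3, 0]

Answer: [3, 0]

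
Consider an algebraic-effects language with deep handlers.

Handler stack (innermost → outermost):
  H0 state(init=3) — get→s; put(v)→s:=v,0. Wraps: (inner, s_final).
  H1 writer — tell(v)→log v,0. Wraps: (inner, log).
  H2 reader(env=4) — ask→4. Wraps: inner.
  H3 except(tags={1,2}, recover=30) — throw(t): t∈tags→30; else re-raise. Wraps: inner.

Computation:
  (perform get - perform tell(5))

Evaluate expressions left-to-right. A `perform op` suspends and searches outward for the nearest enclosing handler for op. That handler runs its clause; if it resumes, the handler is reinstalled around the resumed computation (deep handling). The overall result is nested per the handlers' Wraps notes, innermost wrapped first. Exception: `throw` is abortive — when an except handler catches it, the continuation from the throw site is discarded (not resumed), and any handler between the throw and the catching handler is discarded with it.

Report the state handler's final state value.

Evaluation trace:
get @ H0 ⇒ 3
tell(5) @ H1 ⇒ log+=5
H0 returns (3, 3)
H1 returns ((3, 3), (5))
H2 returns ((3, 3), (5))
H3 returns ((3, 3), (5))
= ((3, 3), (5))

Answer: 3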